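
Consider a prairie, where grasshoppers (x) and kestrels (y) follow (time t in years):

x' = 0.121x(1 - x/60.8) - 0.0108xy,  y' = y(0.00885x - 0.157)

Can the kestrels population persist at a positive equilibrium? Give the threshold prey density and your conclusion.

The predator equation gives dy/dt > 0 only when x > 0.157/0.00885 = 17.7.
Without the predator, x → K = 60.8. Since 60.8 > 17.7, the predator can invade and persist.

Threshold x = 17.7; K > 17.7, so yes, the predator persists.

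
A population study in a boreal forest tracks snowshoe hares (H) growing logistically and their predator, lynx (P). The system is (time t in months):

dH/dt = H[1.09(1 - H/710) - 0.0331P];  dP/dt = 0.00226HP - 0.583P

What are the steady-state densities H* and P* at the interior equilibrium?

H* ≈ 258, P* ≈ 21

From dP/dt = 0 with P > 0: 0.00226H* = 0.583, so H* = 258.
Substitute into dH/dt = 0: 1.09(1 - 258/710) = 0.0331P*.
The bracket is 0.637, giving P* = 0.694/0.0331 = 21.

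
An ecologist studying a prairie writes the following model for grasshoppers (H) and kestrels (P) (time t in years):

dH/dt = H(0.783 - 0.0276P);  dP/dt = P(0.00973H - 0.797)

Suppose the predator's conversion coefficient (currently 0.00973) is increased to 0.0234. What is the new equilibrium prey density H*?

H* ≈ 34.1

At the interior fixed point, setting dP/dt = 0 with P > 0 fixes H* = (predator death rate)/(HP coefficient) — independent of the other coefficients.
With the change, H* = 0.797/0.0234 = 34.1; it falls from 81.9.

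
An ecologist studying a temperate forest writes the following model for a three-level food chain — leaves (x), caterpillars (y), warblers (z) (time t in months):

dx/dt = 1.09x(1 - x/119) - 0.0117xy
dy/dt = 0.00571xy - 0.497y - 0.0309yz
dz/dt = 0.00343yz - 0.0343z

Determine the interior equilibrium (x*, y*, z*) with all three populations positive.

From dz/dt = 0: 0.00343y* = 0.0343, so y* = 10.
From dx/dt = 0: 1.09(1 - x*/119) = 0.0117·10, giving x* = 119·(1 - 0.107) = 106.
From dy/dt = 0: 0.00571·106 - 0.497 = 0.0309z*, so z* = 0.11/0.0309 = 3.55.

x* ≈ 106, y* ≈ 10, z* ≈ 3.55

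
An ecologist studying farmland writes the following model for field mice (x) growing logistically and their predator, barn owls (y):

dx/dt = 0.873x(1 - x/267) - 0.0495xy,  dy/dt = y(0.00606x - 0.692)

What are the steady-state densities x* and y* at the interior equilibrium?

x* ≈ 114, y* ≈ 10.1

From dy/dt = 0 with y > 0: 0.00606x* = 0.692, so x* = 114.
Substitute into dx/dt = 0: 0.873(1 - 114/267) = 0.0495y*.
The bracket is 0.572, giving y* = 0.5/0.0495 = 10.1.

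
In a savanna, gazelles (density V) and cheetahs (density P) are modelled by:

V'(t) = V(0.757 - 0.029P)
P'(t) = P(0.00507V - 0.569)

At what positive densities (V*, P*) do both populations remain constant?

V* ≈ 112, P* ≈ 26.1

Set dP/dt = 0 with P > 0: 0.00507V - 0.569 = 0, so V* = 0.569/0.00507 = 112.
Set dV/dt = 0 with V > 0: 0.757 - 0.029P = 0, so P* = 0.757/0.029 = 26.1.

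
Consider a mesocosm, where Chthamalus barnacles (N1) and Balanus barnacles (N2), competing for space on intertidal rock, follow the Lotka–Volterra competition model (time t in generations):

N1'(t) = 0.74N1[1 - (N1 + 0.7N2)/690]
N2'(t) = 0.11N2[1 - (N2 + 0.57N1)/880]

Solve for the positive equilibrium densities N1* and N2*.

Setting both brackets to zero gives the nullclines N1 + 0.7N2 = 690 and 0.57N1 + N2 = 880.
Substituting N2 = 880 - 0.57N1 into the first: N1(1 - 0.7·0.57) = 690 - 0.7·880.
So N1* = 74/0.601 = 123, and then N2* = 880 - 0.57·123 = 810.

N1* ≈ 123, N2* ≈ 810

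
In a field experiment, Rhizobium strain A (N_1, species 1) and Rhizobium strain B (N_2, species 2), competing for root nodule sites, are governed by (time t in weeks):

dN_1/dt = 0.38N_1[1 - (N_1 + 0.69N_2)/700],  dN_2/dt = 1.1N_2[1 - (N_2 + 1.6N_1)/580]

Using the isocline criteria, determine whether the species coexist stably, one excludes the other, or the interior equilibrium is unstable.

species 1 excludes species 2

Compare the nullcline intercepts: K1/α12 = 700/0.69 = 1010 > K2 = 580; K2/α21 = 580/1.6 = 362 < K1 = 700.
Since the inequalities point opposite ways, species 1 can invade but species 2 cannot.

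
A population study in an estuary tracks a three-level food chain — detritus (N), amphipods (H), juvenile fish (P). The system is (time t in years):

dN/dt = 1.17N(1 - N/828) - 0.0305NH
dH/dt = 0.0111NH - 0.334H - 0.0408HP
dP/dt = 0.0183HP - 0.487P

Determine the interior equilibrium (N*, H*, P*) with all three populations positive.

From dP/dt = 0: 0.0183H* = 0.487, so H* = 26.6.
From dN/dt = 0: 1.17(1 - N*/828) = 0.0305·26.6, giving N* = 828·(1 - 0.694) = 254.
From dH/dt = 0: 0.0111·254 - 0.334 = 0.0408P*, so P* = 2.48/0.0408 = 60.8.

N* ≈ 254, H* ≈ 26.6, P* ≈ 60.8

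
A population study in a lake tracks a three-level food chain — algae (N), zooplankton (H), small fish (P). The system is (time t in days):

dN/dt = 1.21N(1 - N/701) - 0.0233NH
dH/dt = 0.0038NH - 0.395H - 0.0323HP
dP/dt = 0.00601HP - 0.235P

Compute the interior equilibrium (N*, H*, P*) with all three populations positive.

From dP/dt = 0: 0.00601H* = 0.235, so H* = 39.1.
From dN/dt = 0: 1.21(1 - N*/701) = 0.0233·39.1, giving N* = 701·(1 - 0.753) = 173.
From dH/dt = 0: 0.0038·173 - 0.395 = 0.0323P*, so P* = 0.263/0.0323 = 8.15.

N* ≈ 173, H* ≈ 39.1, P* ≈ 8.15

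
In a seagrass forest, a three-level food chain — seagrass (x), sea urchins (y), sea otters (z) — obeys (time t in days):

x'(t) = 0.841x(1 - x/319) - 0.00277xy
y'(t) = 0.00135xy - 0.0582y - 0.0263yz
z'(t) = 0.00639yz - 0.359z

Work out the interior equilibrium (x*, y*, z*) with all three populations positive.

From dz/dt = 0: 0.00639y* = 0.359, so y* = 56.2.
From dx/dt = 0: 0.841(1 - x*/319) = 0.00277·56.2, giving x* = 319·(1 - 0.185) = 260.
From dy/dt = 0: 0.00135·260 - 0.0582 = 0.0263z*, so z* = 0.293/0.0263 = 11.1.

x* ≈ 260, y* ≈ 56.2, z* ≈ 11.1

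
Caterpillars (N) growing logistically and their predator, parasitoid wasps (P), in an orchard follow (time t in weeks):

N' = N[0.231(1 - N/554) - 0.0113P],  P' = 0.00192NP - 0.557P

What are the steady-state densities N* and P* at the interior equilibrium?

From dP/dt = 0 with P > 0: 0.00192N* = 0.557, so N* = 290.
Substitute into dN/dt = 0: 0.231(1 - 290/554) = 0.0113P*.
The bracket is 0.476, giving P* = 0.11/0.0113 = 9.74.

N* ≈ 290, P* ≈ 9.74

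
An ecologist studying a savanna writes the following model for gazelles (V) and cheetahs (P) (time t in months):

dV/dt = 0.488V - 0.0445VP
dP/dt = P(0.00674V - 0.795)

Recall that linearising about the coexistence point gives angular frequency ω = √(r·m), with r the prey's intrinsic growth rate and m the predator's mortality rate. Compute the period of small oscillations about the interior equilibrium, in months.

Here r = 0.488 and m = 0.795, so r·m = 0.388.
ω = √0.388 = 0.623 per month, hence T = 2π/ω ≈ 10.1 months.

T ≈ 10.1 months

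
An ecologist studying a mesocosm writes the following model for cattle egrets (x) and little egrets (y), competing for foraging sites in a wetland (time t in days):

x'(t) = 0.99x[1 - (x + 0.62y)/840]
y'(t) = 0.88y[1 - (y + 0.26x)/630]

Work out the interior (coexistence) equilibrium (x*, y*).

Setting both brackets to zero gives the nullclines x + 0.62y = 840 and 0.26x + y = 630.
Substituting y = 630 - 0.26x into the first: x(1 - 0.62·0.26) = 840 - 0.62·630.
So x* = 449/0.839 = 536, and then y* = 630 - 0.26·536 = 491.

x* ≈ 536, y* ≈ 491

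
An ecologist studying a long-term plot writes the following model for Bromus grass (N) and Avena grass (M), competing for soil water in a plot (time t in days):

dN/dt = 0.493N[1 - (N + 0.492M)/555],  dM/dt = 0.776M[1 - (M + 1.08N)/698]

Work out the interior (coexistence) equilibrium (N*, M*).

N* ≈ 451, M* ≈ 210

Setting both brackets to zero gives the nullclines N + 0.492M = 555 and 1.08N + M = 698.
Substituting M = 698 - 1.08N into the first: N(1 - 0.492·1.08) = 555 - 0.492·698.
So N* = 212/0.469 = 451, and then M* = 698 - 1.08·451 = 210.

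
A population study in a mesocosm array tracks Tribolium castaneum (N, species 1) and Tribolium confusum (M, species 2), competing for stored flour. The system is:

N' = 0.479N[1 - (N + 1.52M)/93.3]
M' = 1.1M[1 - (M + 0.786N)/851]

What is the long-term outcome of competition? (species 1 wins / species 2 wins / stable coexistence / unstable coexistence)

Compare the nullcline intercepts: K1/α12 = 93.3/1.52 = 61.4 < K2 = 851; K2/α21 = 851/0.786 = 1080 > K1 = 93.3.
Since the inequalities point opposite ways, species 2 can invade but species 1 cannot.

species 2 excludes species 1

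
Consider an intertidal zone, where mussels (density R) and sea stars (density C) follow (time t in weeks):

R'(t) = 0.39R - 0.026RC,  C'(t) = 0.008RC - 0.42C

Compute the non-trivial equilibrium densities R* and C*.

R* ≈ 52.5, C* ≈ 15

Set dC/dt = 0 with C > 0: 0.008R - 0.42 = 0, so R* = 0.42/0.008 = 52.5.
Set dR/dt = 0 with R > 0: 0.39 - 0.026C = 0, so C* = 0.39/0.026 = 15.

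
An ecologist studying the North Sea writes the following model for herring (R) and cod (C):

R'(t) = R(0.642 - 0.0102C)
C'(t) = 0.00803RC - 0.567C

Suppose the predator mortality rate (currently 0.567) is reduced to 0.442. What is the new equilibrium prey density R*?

At the interior fixed point, setting dC/dt = 0 with C > 0 fixes R* = (predator death rate)/(RC coefficient) — independent of the other coefficients.
With the change, R* = 0.442/0.00803 = 55; it falls from 70.6.

R* ≈ 55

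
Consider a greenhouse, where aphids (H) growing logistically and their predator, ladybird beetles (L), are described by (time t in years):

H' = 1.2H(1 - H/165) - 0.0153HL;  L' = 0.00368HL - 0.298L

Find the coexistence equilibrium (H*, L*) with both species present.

H* ≈ 81, L* ≈ 39.9

From dL/dt = 0 with L > 0: 0.00368H* = 0.298, so H* = 81.
Substitute into dH/dt = 0: 1.2(1 - 81/165) = 0.0153L*.
The bracket is 0.509, giving L* = 0.611/0.0153 = 39.9.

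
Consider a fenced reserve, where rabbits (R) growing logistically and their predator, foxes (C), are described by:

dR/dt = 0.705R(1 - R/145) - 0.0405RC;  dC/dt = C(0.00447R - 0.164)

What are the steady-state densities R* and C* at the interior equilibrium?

From dC/dt = 0 with C > 0: 0.00447R* = 0.164, so R* = 36.7.
Substitute into dR/dt = 0: 0.705(1 - 36.7/145) = 0.0405C*.
The bracket is 0.747, giving C* = 0.527/0.0405 = 13.

R* ≈ 36.7, C* ≈ 13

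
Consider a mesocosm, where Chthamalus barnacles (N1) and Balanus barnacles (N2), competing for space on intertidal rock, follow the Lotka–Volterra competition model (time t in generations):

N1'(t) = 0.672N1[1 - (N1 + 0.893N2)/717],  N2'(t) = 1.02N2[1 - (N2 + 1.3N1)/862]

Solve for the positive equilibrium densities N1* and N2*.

Setting both brackets to zero gives the nullclines N1 + 0.893N2 = 717 and 1.3N1 + N2 = 862.
Substituting N2 = 862 - 1.3N1 into the first: N1(1 - 0.893·1.3) = 717 - 0.893·862.
So N1* = -52.8/-0.161 = 328, and then N2* = 862 - 1.3·328 = 436.

N1* ≈ 328, N2* ≈ 436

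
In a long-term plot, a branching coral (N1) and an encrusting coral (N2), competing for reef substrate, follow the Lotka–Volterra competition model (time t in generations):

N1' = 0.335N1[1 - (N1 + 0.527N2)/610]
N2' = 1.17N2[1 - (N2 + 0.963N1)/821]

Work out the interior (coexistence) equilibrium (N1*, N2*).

Setting both brackets to zero gives the nullclines N1 + 0.527N2 = 610 and 0.963N1 + N2 = 821.
Substituting N2 = 821 - 0.963N1 into the first: N1(1 - 0.527·0.963) = 610 - 0.527·821.
So N1* = 177/0.492 = 360, and then N2* = 821 - 0.963·360 = 474.

N1* ≈ 360, N2* ≈ 474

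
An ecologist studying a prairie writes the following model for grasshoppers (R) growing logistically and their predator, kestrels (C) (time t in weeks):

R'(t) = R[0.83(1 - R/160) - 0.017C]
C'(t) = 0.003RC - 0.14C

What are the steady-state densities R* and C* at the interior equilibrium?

From dC/dt = 0 with C > 0: 0.003R* = 0.14, so R* = 46.7.
Substitute into dR/dt = 0: 0.83(1 - 46.7/160) = 0.017C*.
The bracket is 0.708, giving C* = 0.588/0.017 = 34.6.

R* ≈ 46.7, C* ≈ 34.6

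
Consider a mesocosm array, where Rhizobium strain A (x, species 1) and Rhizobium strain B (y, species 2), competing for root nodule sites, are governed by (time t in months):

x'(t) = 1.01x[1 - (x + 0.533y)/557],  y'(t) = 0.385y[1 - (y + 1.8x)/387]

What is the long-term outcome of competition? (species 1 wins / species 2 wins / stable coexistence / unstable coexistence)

Compare the nullcline intercepts: K1/α12 = 557/0.533 = 1050 > K2 = 387; K2/α21 = 387/1.8 = 215 < K1 = 557.
Since the inequalities point opposite ways, species 1 can invade but species 2 cannot.

species 1 excludes species 2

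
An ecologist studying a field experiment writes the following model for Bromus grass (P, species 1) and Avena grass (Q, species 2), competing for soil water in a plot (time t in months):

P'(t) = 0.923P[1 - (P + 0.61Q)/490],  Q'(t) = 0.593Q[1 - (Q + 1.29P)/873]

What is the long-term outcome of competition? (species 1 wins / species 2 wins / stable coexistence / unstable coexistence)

Compare the nullcline intercepts: K1/α12 = 490/0.61 = 803 < K2 = 873; K2/α21 = 873/1.29 = 677 > K1 = 490.
Since the inequalities point opposite ways, species 2 can invade but species 1 cannot.

species 2 excludes species 1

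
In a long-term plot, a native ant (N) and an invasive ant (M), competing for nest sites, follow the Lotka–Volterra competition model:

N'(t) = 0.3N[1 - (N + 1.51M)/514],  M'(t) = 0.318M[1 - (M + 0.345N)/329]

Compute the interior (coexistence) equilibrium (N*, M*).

N* ≈ 35.9, M* ≈ 317

Setting both brackets to zero gives the nullclines N + 1.51M = 514 and 0.345N + M = 329.
Substituting M = 329 - 0.345N into the first: N(1 - 1.51·0.345) = 514 - 1.51·329.
So N* = 17.2/0.479 = 35.9, and then M* = 329 - 0.345·35.9 = 317.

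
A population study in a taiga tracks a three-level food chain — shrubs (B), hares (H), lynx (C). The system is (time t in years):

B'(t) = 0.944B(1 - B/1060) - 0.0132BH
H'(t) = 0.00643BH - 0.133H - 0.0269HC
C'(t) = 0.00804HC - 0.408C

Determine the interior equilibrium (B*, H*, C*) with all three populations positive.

From dC/dt = 0: 0.00804H* = 0.408, so H* = 50.7.
From dB/dt = 0: 0.944(1 - B*/1060) = 0.0132·50.7, giving B* = 1060·(1 - 0.71) = 308.
From dH/dt = 0: 0.00643·308 - 0.133 = 0.0269C*, so C* = 1.85/0.0269 = 68.6.

B* ≈ 308, H* ≈ 50.7, C* ≈ 68.6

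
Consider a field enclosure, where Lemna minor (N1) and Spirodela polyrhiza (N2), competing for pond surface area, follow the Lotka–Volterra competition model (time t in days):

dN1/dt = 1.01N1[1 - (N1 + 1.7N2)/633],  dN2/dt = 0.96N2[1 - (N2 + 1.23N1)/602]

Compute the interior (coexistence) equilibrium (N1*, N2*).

N1* ≈ 358, N2* ≈ 162

Setting both brackets to zero gives the nullclines N1 + 1.7N2 = 633 and 1.23N1 + N2 = 602.
Substituting N2 = 602 - 1.23N1 into the first: N1(1 - 1.7·1.23) = 633 - 1.7·602.
So N1* = -390/-1.09 = 358, and then N2* = 602 - 1.23·358 = 162.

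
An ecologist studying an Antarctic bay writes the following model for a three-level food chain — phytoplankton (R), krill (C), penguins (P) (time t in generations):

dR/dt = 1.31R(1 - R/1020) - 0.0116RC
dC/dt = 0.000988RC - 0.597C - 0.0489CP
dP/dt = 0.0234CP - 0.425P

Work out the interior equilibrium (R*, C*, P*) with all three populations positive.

R* ≈ 856, C* ≈ 18.2, P* ≈ 5.09

From dP/dt = 0: 0.0234C* = 0.425, so C* = 18.2.
From dR/dt = 0: 1.31(1 - R*/1020) = 0.0116·18.2, giving R* = 1020·(1 - 0.161) = 856.
From dC/dt = 0: 0.000988·856 - 0.597 = 0.0489P*, so P* = 0.249/0.0489 = 5.09.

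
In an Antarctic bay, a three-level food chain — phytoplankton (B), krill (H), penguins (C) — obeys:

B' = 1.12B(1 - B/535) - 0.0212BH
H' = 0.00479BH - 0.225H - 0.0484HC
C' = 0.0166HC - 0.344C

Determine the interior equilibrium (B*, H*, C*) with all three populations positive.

B* ≈ 325, H* ≈ 20.7, C* ≈ 27.5

From dC/dt = 0: 0.0166H* = 0.344, so H* = 20.7.
From dB/dt = 0: 1.12(1 - B*/535) = 0.0212·20.7, giving B* = 535·(1 - 0.392) = 325.
From dH/dt = 0: 0.00479·325 - 0.225 = 0.0484C*, so C* = 1.33/0.0484 = 27.5.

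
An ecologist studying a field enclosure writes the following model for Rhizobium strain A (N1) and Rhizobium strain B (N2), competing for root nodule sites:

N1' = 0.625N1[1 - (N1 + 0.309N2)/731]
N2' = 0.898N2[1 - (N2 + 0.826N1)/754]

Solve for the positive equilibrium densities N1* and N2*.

Setting both brackets to zero gives the nullclines N1 + 0.309N2 = 731 and 0.826N1 + N2 = 754.
Substituting N2 = 754 - 0.826N1 into the first: N1(1 - 0.309·0.826) = 731 - 0.309·754.
So N1* = 498/0.745 = 669, and then N2* = 754 - 0.826·669 = 202.

N1* ≈ 669, N2* ≈ 202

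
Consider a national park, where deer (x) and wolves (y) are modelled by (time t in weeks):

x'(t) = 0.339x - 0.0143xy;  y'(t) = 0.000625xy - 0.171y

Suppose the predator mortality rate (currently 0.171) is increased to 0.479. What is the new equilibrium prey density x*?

x* ≈ 766

At the interior fixed point, setting dy/dt = 0 with y > 0 fixes x* = (predator death rate)/(xy coefficient) — independent of the other coefficients.
With the change, x* = 0.479/0.000625 = 766; it rises from 274.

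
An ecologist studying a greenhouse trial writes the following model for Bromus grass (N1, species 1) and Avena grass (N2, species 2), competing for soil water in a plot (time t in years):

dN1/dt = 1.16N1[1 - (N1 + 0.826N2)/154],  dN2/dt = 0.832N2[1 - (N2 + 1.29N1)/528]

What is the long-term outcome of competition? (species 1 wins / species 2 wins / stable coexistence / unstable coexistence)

Compare the nullcline intercepts: K1/α12 = 154/0.826 = 186 < K2 = 528; K2/α21 = 528/1.29 = 409 > K1 = 154.
Since the inequalities point opposite ways, species 2 can invade but species 1 cannot.

species 2 excludes species 1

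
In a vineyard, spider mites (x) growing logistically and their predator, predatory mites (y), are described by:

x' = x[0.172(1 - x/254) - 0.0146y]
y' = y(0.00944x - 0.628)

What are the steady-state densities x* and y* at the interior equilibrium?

x* ≈ 66.5, y* ≈ 8.7

From dy/dt = 0 with y > 0: 0.00944x* = 0.628, so x* = 66.5.
Substitute into dx/dt = 0: 0.172(1 - 66.5/254) = 0.0146y*.
The bracket is 0.738, giving y* = 0.127/0.0146 = 8.7.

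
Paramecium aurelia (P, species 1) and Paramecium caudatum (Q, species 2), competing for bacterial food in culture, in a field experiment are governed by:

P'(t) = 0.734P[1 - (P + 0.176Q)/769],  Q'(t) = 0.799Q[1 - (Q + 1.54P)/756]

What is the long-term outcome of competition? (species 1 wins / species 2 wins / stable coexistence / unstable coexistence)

Compare the nullcline intercepts: K1/α12 = 769/0.176 = 4370 > K2 = 756; K2/α21 = 756/1.54 = 491 < K1 = 769.
Since the inequalities point opposite ways, species 1 can invade but species 2 cannot.

species 1 excludes species 2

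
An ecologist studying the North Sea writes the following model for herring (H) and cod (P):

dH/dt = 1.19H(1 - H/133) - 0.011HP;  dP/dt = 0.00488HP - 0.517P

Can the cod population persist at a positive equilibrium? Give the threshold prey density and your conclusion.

The predator equation gives dP/dt > 0 only when H > 0.517/0.00488 = 106.
Without the predator, H → K = 133. Since 133 > 106, the predator can invade and persist.

Threshold H = 106; K > 106, so yes, the predator persists.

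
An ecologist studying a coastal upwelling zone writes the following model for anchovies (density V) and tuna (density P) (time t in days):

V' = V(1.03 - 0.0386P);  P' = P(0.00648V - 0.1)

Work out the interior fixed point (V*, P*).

V* ≈ 15.4, P* ≈ 26.7

Set dP/dt = 0 with P > 0: 0.00648V - 0.1 = 0, so V* = 0.1/0.00648 = 15.4.
Set dV/dt = 0 with V > 0: 1.03 - 0.0386P = 0, so P* = 1.03/0.0386 = 26.7.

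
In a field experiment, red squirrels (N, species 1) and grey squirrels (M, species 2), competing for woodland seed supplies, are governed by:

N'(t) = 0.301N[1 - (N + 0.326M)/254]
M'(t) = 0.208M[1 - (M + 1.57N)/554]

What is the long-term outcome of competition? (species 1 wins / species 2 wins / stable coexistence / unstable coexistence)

stable coexistence

Compare the nullcline intercepts: K1/α12 = 254/0.326 = 779 > K2 = 554; K2/α21 = 554/1.57 = 353 > K1 = 254.
Since both inequalities hold, each species can invade when rare, so the interior equilibrium is stable.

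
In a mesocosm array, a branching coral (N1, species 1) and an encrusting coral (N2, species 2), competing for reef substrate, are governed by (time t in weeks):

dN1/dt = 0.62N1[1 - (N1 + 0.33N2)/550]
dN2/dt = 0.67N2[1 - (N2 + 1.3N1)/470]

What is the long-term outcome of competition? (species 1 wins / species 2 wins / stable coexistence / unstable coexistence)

Compare the nullcline intercepts: K1/α12 = 550/0.33 = 1670 > K2 = 470; K2/α21 = 470/1.3 = 362 < K1 = 550.
Since the inequalities point opposite ways, species 1 can invade but species 2 cannot.

species 1 excludes species 2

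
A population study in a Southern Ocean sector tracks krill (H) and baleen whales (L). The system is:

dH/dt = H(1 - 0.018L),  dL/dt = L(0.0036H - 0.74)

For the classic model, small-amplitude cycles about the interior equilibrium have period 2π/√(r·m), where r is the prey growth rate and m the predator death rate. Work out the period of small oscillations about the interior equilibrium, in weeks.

Here r = 1 and m = 0.74, so r·m = 0.74.
ω = √0.74 = 0.86 per week, hence T = 2π/ω ≈ 7.3 weeks.

T ≈ 7.3 weeks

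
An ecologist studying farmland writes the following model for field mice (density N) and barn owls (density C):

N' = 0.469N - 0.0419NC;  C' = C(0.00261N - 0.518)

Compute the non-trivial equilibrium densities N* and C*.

N* ≈ 198, C* ≈ 11.2

Set dC/dt = 0 with C > 0: 0.00261N - 0.518 = 0, so N* = 0.518/0.00261 = 198.
Set dN/dt = 0 with N > 0: 0.469 - 0.0419C = 0, so C* = 0.469/0.0419 = 11.2.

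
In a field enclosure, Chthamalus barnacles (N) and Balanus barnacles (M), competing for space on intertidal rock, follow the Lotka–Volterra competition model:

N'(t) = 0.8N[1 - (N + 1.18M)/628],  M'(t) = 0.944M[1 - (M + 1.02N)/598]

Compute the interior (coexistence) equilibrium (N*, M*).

N* ≈ 381, M* ≈ 209

Setting both brackets to zero gives the nullclines N + 1.18M = 628 and 1.02N + M = 598.
Substituting M = 598 - 1.02N into the first: N(1 - 1.18·1.02) = 628 - 1.18·598.
So N* = -77.6/-0.204 = 381, and then M* = 598 - 1.02·381 = 209.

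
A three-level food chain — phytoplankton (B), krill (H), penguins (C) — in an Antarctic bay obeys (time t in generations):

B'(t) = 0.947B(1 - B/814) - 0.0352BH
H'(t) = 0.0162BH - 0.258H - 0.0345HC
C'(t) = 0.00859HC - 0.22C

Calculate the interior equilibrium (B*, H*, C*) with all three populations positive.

From dC/dt = 0: 0.00859H* = 0.22, so H* = 25.6.
From dB/dt = 0: 0.947(1 - B*/814) = 0.0352·25.6, giving B* = 814·(1 - 0.952) = 39.1.
From dH/dt = 0: 0.0162·39.1 - 0.258 = 0.0345C*, so C* = 0.375/0.0345 = 10.9.

B* ≈ 39.1, H* ≈ 25.6, C* ≈ 10.9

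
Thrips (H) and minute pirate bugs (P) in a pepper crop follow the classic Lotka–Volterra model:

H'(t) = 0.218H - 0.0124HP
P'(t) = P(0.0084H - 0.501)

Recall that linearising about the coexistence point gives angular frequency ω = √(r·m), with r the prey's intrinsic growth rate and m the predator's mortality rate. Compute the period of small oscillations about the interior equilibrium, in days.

Here r = 0.218 and m = 0.501, so r·m = 0.109.
ω = √0.109 = 0.33 per day, hence T = 2π/ω ≈ 19 days.

T ≈ 19 days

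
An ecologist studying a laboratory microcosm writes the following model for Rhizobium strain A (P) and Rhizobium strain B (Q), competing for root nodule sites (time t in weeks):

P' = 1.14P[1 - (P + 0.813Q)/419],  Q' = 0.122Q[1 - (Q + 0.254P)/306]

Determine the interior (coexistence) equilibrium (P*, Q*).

P* ≈ 215, Q* ≈ 252

Setting both brackets to zero gives the nullclines P + 0.813Q = 419 and 0.254P + Q = 306.
Substituting Q = 306 - 0.254P into the first: P(1 - 0.813·0.254) = 419 - 0.813·306.
So P* = 170/0.793 = 215, and then Q* = 306 - 0.254·215 = 252.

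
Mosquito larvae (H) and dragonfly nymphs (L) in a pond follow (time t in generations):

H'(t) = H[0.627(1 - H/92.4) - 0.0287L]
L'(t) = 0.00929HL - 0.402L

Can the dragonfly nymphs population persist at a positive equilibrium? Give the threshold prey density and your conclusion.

The predator equation gives dL/dt > 0 only when H > 0.402/0.00929 = 43.3.
Without the predator, H → K = 92.4. Since 92.4 > 43.3, the predator can invade and persist.

Threshold H = 43.3; K > 43.3, so yes, the predator persists.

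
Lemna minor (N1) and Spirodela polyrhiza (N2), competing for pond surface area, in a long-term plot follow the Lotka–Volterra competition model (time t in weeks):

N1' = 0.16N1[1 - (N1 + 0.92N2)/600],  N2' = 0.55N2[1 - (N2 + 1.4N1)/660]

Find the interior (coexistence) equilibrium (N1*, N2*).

Setting both brackets to zero gives the nullclines N1 + 0.92N2 = 600 and 1.4N1 + N2 = 660.
Substituting N2 = 660 - 1.4N1 into the first: N1(1 - 0.92·1.4) = 600 - 0.92·660.
So N1* = -7.2/-0.288 = 25, and then N2* = 660 - 1.4·25 = 625.

N1* ≈ 25, N2* ≈ 625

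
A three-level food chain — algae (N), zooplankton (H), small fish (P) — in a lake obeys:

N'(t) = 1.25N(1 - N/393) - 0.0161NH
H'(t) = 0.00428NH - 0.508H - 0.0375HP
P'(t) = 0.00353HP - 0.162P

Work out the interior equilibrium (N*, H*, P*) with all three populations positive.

N* ≈ 161, H* ≈ 45.9, P* ≈ 4.79

From dP/dt = 0: 0.00353H* = 0.162, so H* = 45.9.
From dN/dt = 0: 1.25(1 - N*/393) = 0.0161·45.9, giving N* = 393·(1 - 0.591) = 161.
From dH/dt = 0: 0.00428·161 - 0.508 = 0.0375P*, so P* = 0.18/0.0375 = 4.79.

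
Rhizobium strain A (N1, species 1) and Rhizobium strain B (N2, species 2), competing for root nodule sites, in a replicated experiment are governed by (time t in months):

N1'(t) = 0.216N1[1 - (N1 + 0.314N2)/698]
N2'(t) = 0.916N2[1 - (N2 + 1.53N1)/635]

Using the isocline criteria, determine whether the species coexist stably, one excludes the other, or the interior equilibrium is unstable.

species 1 excludes species 2

Compare the nullcline intercepts: K1/α12 = 698/0.314 = 2220 > K2 = 635; K2/α21 = 635/1.53 = 415 < K1 = 698.
Since the inequalities point opposite ways, species 1 can invade but species 2 cannot.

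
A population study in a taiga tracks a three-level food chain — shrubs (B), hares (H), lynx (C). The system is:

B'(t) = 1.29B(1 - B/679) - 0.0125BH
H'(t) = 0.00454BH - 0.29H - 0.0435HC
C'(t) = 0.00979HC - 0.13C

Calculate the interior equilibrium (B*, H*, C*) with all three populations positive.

B* ≈ 592, H* ≈ 13.3, C* ≈ 55.1

From dC/dt = 0: 0.00979H* = 0.13, so H* = 13.3.
From dB/dt = 0: 1.29(1 - B*/679) = 0.0125·13.3, giving B* = 679·(1 - 0.129) = 592.
From dH/dt = 0: 0.00454·592 - 0.29 = 0.0435C*, so C* = 2.4/0.0435 = 55.1.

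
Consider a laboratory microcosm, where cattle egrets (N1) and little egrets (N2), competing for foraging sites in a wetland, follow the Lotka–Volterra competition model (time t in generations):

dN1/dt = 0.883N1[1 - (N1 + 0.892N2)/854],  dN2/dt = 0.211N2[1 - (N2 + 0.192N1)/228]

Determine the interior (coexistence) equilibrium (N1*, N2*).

N1* ≈ 785, N2* ≈ 77.3

Setting both brackets to zero gives the nullclines N1 + 0.892N2 = 854 and 0.192N1 + N2 = 228.
Substituting N2 = 228 - 0.192N1 into the first: N1(1 - 0.892·0.192) = 854 - 0.892·228.
So N1* = 651/0.829 = 785, and then N2* = 228 - 0.192·785 = 77.3.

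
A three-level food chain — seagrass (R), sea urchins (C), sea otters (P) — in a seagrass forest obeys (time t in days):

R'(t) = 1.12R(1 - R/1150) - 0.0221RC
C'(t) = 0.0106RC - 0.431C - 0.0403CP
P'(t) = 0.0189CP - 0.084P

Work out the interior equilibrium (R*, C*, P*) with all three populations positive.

R* ≈ 1050, C* ≈ 4.44, P* ≈ 265

From dP/dt = 0: 0.0189C* = 0.084, so C* = 4.44.
From dR/dt = 0: 1.12(1 - R*/1150) = 0.0221·4.44, giving R* = 1150·(1 - 0.0877) = 1050.
From dC/dt = 0: 0.0106·1050 - 0.431 = 0.0403P*, so P* = 10.7/0.0403 = 265.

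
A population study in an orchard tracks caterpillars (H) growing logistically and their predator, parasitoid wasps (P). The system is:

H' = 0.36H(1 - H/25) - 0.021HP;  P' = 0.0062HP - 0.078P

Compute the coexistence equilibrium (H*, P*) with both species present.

From dP/dt = 0 with P > 0: 0.0062H* = 0.078, so H* = 12.6.
Substitute into dH/dt = 0: 0.36(1 - 12.6/25) = 0.021P*.
The bracket is 0.497, giving P* = 0.179/0.021 = 8.52.

H* ≈ 12.6, P* ≈ 8.52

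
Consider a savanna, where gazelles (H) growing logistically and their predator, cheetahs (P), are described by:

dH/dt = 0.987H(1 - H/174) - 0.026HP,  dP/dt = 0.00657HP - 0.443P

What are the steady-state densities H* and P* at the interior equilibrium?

From dP/dt = 0 with P > 0: 0.00657H* = 0.443, so H* = 67.4.
Substitute into dH/dt = 0: 0.987(1 - 67.4/174) = 0.026P*.
The bracket is 0.612, giving P* = 0.605/0.026 = 23.3.

H* ≈ 67.4, P* ≈ 23.3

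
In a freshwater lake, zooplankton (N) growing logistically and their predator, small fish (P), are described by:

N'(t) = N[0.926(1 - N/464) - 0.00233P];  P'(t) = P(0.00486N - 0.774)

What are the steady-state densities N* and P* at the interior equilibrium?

N* ≈ 159, P* ≈ 261

From dP/dt = 0 with P > 0: 0.00486N* = 0.774, so N* = 159.
Substitute into dN/dt = 0: 0.926(1 - 159/464) = 0.00233P*.
The bracket is 0.657, giving P* = 0.608/0.00233 = 261.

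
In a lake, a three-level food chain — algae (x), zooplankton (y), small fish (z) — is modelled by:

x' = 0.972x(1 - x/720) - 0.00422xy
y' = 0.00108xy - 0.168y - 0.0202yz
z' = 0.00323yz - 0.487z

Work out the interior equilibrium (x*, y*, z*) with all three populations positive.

x* ≈ 249, y* ≈ 151, z* ≈ 4.98

From dz/dt = 0: 0.00323y* = 0.487, so y* = 151.
From dx/dt = 0: 0.972(1 - x*/720) = 0.00422·151, giving x* = 720·(1 - 0.655) = 249.
From dy/dt = 0: 0.00108·249 - 0.168 = 0.0202z*, so z* = 0.101/0.0202 = 4.98.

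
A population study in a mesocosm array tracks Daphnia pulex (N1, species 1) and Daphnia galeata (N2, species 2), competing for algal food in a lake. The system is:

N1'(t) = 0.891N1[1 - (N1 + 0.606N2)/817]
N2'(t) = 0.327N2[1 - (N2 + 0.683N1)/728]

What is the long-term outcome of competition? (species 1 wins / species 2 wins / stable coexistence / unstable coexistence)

Compare the nullcline intercepts: K1/α12 = 817/0.606 = 1350 > K2 = 728; K2/α21 = 728/0.683 = 1070 > K1 = 817.
Since both inequalities hold, each species can invade when rare, so the interior equilibrium is stable.

stable coexistence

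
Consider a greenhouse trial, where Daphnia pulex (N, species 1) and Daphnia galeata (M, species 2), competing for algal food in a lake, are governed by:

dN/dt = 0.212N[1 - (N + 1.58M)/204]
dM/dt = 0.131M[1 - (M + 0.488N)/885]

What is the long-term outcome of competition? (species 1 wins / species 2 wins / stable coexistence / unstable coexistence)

species 2 excludes species 1

Compare the nullcline intercepts: K1/α12 = 204/1.58 = 129 < K2 = 885; K2/α21 = 885/0.488 = 1810 > K1 = 204.
Since the inequalities point opposite ways, species 2 can invade but species 1 cannot.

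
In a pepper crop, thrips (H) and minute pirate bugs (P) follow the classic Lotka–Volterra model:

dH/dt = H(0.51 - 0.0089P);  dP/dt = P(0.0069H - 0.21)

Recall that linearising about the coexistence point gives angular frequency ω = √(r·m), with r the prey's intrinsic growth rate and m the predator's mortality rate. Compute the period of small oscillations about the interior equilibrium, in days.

T ≈ 19.2 days

Here r = 0.51 and m = 0.21, so r·m = 0.107.
ω = √0.107 = 0.327 per day, hence T = 2π/ω ≈ 19.2 days.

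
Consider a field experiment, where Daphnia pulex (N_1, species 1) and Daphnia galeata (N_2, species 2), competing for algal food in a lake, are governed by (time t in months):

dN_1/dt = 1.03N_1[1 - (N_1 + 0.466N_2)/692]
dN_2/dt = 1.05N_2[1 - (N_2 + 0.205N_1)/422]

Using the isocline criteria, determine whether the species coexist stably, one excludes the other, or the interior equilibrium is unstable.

stable coexistence

Compare the nullcline intercepts: K1/α12 = 692/0.466 = 1480 > K2 = 422; K2/α21 = 422/0.205 = 2060 > K1 = 692.
Since both inequalities hold, each species can invade when rare, so the interior equilibrium is stable.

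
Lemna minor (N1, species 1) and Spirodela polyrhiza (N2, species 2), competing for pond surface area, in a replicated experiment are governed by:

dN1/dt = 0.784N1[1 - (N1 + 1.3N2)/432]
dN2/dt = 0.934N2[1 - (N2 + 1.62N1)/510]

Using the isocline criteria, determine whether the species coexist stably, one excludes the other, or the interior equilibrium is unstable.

Compare the nullcline intercepts: K1/α12 = 432/1.3 = 332 < K2 = 510; K2/α21 = 510/1.62 = 315 < K1 = 432.
Since both are reversed, neither can invade when rare; the interior point is a saddle.

unstable coexistence (outcome depends on initial conditions)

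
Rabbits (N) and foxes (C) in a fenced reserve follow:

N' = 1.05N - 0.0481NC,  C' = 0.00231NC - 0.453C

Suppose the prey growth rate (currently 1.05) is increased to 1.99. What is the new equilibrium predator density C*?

At the interior fixed point, setting dN/dt = 0 with N > 0 fixes C* = (prey growth rate)/(NC coefficient) — independent of the other coefficients.
With the change, C* = 1.99/0.0481 = 41.4; it rises from 21.8.

C* ≈ 41.4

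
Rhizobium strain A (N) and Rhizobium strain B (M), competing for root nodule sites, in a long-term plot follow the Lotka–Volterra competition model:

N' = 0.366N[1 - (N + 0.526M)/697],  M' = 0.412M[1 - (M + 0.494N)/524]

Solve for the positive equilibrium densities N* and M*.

Setting both brackets to zero gives the nullclines N + 0.526M = 697 and 0.494N + M = 524.
Substituting M = 524 - 0.494N into the first: N(1 - 0.526·0.494) = 697 - 0.526·524.
So N* = 421/0.74 = 569, and then M* = 524 - 0.494·569 = 243.

N* ≈ 569, M* ≈ 243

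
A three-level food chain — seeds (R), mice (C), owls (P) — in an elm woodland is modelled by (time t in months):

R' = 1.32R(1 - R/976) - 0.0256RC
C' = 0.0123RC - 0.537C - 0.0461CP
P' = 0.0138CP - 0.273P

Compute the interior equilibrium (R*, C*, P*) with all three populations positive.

R* ≈ 602, C* ≈ 19.8, P* ≈ 149

From dP/dt = 0: 0.0138C* = 0.273, so C* = 19.8.
From dR/dt = 0: 1.32(1 - R*/976) = 0.0256·19.8, giving R* = 976·(1 - 0.384) = 602.
From dC/dt = 0: 0.0123·602 - 0.537 = 0.0461P*, so P* = 6.86/0.0461 = 149.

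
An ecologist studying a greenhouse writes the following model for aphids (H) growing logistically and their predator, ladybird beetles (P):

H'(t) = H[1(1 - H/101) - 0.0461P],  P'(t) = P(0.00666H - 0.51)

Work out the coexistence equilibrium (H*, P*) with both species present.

From dP/dt = 0 with P > 0: 0.00666H* = 0.51, so H* = 76.6.
Substitute into dH/dt = 0: 1(1 - 76.6/101) = 0.0461P*.
The bracket is 0.242, giving P* = 0.242/0.0461 = 5.25.

H* ≈ 76.6, P* ≈ 5.25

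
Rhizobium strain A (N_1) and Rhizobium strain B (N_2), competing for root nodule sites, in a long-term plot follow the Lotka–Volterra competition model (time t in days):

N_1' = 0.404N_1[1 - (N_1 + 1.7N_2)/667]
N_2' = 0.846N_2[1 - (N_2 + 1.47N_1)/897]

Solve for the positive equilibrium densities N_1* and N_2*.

N_1* ≈ 572, N_2* ≈ 55.7

Setting both brackets to zero gives the nullclines N_1 + 1.7N_2 = 667 and 1.47N_1 + N_2 = 897.
Substituting N_2 = 897 - 1.47N_1 into the first: N_1(1 - 1.7·1.47) = 667 - 1.7·897.
So N_1* = -858/-1.5 = 572, and then N_2* = 897 - 1.47·572 = 55.7.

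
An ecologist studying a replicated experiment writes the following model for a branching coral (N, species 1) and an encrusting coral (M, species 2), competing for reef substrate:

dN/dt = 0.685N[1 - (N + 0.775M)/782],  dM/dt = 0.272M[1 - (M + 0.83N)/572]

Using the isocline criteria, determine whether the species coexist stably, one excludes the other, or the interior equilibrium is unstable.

species 1 excludes species 2

Compare the nullcline intercepts: K1/α12 = 782/0.775 = 1010 > K2 = 572; K2/α21 = 572/0.83 = 689 < K1 = 782.
Since the inequalities point opposite ways, species 1 can invade but species 2 cannot.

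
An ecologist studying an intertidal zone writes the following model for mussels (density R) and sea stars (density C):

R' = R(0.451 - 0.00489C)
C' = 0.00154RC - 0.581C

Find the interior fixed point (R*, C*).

Set dC/dt = 0 with C > 0: 0.00154R - 0.581 = 0, so R* = 0.581/0.00154 = 377.
Set dR/dt = 0 with R > 0: 0.451 - 0.00489C = 0, so C* = 0.451/0.00489 = 92.2.

R* ≈ 377, C* ≈ 92.2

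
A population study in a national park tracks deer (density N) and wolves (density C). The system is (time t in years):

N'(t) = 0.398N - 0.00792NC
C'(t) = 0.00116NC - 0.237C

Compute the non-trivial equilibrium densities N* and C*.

N* ≈ 204, C* ≈ 50.3

Set dC/dt = 0 with C > 0: 0.00116N - 0.237 = 0, so N* = 0.237/0.00116 = 204.
Set dN/dt = 0 with N > 0: 0.398 - 0.00792C = 0, so C* = 0.398/0.00792 = 50.3.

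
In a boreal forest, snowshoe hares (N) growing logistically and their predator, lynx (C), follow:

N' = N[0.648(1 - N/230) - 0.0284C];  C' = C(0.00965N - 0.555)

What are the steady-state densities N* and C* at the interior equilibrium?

From dC/dt = 0 with C > 0: 0.00965N* = 0.555, so N* = 57.5.
Substitute into dN/dt = 0: 0.648(1 - 57.5/230) = 0.0284C*.
The bracket is 0.75, giving C* = 0.486/0.0284 = 17.1.

N* ≈ 57.5, C* ≈ 17.1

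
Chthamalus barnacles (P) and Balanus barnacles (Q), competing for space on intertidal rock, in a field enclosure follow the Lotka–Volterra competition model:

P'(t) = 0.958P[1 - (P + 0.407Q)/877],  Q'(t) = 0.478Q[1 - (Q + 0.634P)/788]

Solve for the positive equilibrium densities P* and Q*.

P* ≈ 750, Q* ≈ 313

Setting both brackets to zero gives the nullclines P + 0.407Q = 877 and 0.634P + Q = 788.
Substituting Q = 788 - 0.634P into the first: P(1 - 0.407·0.634) = 877 - 0.407·788.
So P* = 556/0.742 = 750, and then Q* = 788 - 0.634·750 = 313.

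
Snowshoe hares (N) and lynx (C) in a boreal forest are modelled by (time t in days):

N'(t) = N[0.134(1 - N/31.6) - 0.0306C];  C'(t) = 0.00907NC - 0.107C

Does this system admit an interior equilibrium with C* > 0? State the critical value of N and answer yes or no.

Threshold N = 11.8; K > 11.8, so yes, the predator persists.

The predator equation gives dC/dt > 0 only when N > 0.107/0.00907 = 11.8.
Without the predator, N → K = 31.6. Since 31.6 > 11.8, the predator can invade and persist.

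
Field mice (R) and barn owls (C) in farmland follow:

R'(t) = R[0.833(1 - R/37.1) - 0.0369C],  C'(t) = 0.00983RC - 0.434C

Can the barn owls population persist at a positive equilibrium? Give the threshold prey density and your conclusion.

The predator equation gives dC/dt > 0 only when R > 0.434/0.00983 = 44.2.
Without the predator, R → K = 37.1. Since 37.1 < 44.2, the predator cannot invade.

Threshold R = 44.2; K < 44.2, so no, the predator goes extinct.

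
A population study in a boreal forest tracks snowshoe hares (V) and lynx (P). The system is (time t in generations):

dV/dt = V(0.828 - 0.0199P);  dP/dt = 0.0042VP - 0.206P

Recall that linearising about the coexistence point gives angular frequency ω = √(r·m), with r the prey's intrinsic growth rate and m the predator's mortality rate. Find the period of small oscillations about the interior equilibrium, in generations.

T ≈ 15.2 generations

Here r = 0.828 and m = 0.206, so r·m = 0.171.
ω = √0.171 = 0.413 per generation, hence T = 2π/ω ≈ 15.2 generations.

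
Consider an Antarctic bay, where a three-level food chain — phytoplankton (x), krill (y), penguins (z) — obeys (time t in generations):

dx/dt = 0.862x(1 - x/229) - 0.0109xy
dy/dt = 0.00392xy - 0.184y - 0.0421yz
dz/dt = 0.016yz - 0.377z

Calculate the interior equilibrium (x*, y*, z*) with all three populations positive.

x* ≈ 161, y* ≈ 23.6, z* ≈ 10.6

From dz/dt = 0: 0.016y* = 0.377, so y* = 23.6.
From dx/dt = 0: 0.862(1 - x*/229) = 0.0109·23.6, giving x* = 229·(1 - 0.298) = 161.
From dy/dt = 0: 0.00392·161 - 0.184 = 0.0421z*, so z* = 0.446/0.0421 = 10.6.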